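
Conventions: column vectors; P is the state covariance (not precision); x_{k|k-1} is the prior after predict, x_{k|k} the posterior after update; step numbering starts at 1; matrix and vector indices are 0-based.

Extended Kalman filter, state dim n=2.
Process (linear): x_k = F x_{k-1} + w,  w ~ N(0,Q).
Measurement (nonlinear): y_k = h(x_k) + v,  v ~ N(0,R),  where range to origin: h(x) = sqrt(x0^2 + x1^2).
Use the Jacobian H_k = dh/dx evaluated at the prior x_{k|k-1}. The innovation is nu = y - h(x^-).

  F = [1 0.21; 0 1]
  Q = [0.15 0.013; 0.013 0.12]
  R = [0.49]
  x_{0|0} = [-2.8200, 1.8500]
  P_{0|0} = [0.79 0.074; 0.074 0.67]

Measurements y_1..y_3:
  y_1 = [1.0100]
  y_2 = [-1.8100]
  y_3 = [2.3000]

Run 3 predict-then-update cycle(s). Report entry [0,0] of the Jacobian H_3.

H_jac[0,0] = -0.9989

step 1: x^-=[-2.4315, 1.8500]  P^-=[1.0006 0.2277; 0.2277 0.7900]  H_jac=[-0.7958 0.6055]  S=[1.1940]  K=[-0.5515; 0.2489]  nu=[-2.0453]  x^+=[-1.3035, 1.3410]  P^+=[0.6375 0.3916; 0.3916 0.7160]
step 2: x^-=[-1.0219, 1.3410]  P^-=[0.9835 0.5549; 0.5549 0.8360]  H_jac=[-0.6061 0.7954]  S=[0.8452]  K=[-0.1831; 0.3888]  nu=[-3.4960]  x^+=[-0.3818, -0.0183]  P^+=[0.9552 0.6151; 0.6151 0.7083]
step 3: x^-=[-0.3856, -0.0183]  P^-=[1.3948 0.7769; 0.7769 0.8283]  H_jac=[-0.9989 -0.0473]  S=[1.9569]  K=[-0.7307; -0.4166]  nu=[1.9140]  x^+=[-1.7842, -0.8155]  P^+=[0.3499 0.1812; 0.1812 0.4887]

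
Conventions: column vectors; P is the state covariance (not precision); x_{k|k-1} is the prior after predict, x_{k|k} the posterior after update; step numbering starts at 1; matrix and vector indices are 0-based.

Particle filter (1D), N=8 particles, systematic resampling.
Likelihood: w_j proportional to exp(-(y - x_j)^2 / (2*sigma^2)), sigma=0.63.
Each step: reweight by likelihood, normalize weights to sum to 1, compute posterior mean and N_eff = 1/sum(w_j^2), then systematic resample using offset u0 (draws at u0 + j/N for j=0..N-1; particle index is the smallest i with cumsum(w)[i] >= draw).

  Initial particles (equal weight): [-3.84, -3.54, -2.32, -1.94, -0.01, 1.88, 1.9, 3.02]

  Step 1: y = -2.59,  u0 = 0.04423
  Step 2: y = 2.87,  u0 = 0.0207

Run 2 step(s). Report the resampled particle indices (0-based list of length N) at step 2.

step 1: w=[0.0713, 0.1637, 0.4654, 0.2996, 0.0001, 0.0000, 0.0000, 0.0000]  mean=-2.5139  Neff=2.9569  idx=[0, 1, 2, 2, 2, 2, 3, 3]
step 2: w=[0.0000, 0.0000, 0.0041, 0.0041, 0.0041, 0.0041, 0.4918, 0.4918]  mean=-1.9462  Neff=2.0670  idx=[6, 6, 6, 6, 7, 7, 7, 7]

resampled_idx = [6, 6, 6, 6, 7, 7, 7, 7]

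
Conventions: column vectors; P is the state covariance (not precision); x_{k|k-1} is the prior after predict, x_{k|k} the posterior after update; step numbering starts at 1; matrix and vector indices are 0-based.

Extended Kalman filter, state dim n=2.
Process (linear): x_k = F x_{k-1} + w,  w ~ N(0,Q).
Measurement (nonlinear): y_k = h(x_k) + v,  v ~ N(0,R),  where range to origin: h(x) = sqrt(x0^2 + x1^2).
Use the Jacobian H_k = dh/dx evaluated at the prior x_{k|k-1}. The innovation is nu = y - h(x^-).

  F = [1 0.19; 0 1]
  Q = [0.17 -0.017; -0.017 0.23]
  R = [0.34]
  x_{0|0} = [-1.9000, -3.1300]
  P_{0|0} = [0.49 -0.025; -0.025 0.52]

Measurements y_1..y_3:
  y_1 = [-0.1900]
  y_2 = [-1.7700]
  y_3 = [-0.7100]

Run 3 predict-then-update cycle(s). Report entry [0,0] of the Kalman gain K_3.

K[0,0] = 0.3835

step 1: x^-=[-2.4947, -3.1300]  P^-=[0.6693 0.0568; 0.0568 0.7500]  H_jac=[-0.6233 -0.7820]  S=[1.1140]  K=[-0.4143; -0.5583]  nu=[-4.1926]  x^+=[-0.7576, -0.7895]  P^+=[0.4780 -0.2009; -0.2009 0.4028]
step 2: x^-=[-0.9076, -0.7895]  P^-=[0.5862 -0.1413; -0.1413 0.6328]  H_jac=[-0.7545 -0.6563]  S=[0.8063]  K=[-0.4335; -0.3828]  nu=[-2.9729]  x^+=[0.3812, 0.3486]  P^+=[0.4347 -0.2752; -0.2752 0.5147]
step 3: x^-=[0.4475, 0.3486]  P^-=[0.5187 -0.1944; -0.1944 0.7447]  H_jac=[0.7889 0.6146]  S=[0.7556]  K=[0.3835; 0.4027]  nu=[-1.2772]  x^+=[-0.0423, -0.1658]  P^+=[0.4076 -0.3111; -0.3111 0.6221]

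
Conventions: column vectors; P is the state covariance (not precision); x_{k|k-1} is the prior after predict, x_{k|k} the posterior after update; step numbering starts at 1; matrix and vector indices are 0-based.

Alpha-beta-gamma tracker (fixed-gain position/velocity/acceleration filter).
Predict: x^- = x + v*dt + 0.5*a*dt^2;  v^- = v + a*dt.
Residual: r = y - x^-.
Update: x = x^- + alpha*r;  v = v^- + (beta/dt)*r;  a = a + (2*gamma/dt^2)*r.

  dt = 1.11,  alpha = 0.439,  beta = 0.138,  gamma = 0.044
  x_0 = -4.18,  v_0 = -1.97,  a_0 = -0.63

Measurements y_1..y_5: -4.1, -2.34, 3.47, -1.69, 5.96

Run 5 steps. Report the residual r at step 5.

step 1: x_pred=-6.7548  r=2.6548  x^+=-5.5893  v^+=-2.3392  a^+=-0.4404
step 2: x_pred=-8.4572  r=6.1172  x^+=-5.7718  v^+=-2.0676  a^+=-0.0035
step 3: x_pred=-8.0689  r=11.5389  x^+=-3.0033  v^+=-0.6369  a^+=0.8207
step 4: x_pred=-3.2046  r=1.5146  x^+=-2.5397  v^+=0.4624  a^+=0.9288
step 5: x_pred=-1.4543  r=7.4143  x^+=1.8006  v^+=2.4152  a^+=1.4584

resid = 7.4143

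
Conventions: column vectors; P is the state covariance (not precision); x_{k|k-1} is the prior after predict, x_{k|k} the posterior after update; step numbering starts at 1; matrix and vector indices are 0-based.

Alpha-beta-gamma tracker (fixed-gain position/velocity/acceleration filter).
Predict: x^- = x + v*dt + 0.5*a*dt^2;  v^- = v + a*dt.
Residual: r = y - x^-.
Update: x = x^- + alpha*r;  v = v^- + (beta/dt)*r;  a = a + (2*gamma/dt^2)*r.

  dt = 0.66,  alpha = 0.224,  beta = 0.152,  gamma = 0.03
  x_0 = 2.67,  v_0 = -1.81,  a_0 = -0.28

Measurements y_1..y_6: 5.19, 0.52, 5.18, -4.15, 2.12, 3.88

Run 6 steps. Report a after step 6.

a_post = 0.7819

step 1: x_pred=1.4144  r=3.7756  x^+=2.2601  v^+=-1.1253  a^+=0.2401
step 2: x_pred=1.5698  r=-1.0498  x^+=1.3346  v^+=-1.2086  a^+=0.0955
step 3: x_pred=0.5577  r=4.6223  x^+=1.5931  v^+=-0.0811  a^+=0.7321
step 4: x_pred=1.6991  r=-5.8491  x^+=0.3889  v^+=-0.9449  a^+=-0.0735
step 5: x_pred=-0.2508  r=2.3708  x^+=0.2803  v^+=-0.4474  a^+=0.2530
step 6: x_pred=0.0401  r=3.8399  x^+=0.9002  v^+=0.6039  a^+=0.7819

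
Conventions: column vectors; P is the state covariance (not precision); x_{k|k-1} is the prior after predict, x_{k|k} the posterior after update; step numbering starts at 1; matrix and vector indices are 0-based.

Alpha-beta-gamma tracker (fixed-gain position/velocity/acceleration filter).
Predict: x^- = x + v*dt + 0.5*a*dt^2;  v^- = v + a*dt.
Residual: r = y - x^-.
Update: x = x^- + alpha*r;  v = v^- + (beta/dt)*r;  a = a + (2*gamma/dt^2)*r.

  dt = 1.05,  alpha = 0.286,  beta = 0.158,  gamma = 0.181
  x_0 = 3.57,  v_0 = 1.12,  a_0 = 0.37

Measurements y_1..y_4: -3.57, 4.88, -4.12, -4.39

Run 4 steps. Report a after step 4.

step 1: x_pred=4.9500  r=-8.5200  x^+=2.5133  v^+=0.2264  a^+=-2.4275
step 2: x_pred=1.4129  r=3.4671  x^+=2.4045  v^+=-1.8007  a^+=-1.2891
step 3: x_pred=-0.1969  r=-3.9231  x^+=-1.3189  v^+=-3.7446  a^+=-2.5772
step 4: x_pred=-6.6713  r=2.2813  x^+=-6.0189  v^+=-6.1073  a^+=-1.8281

a_post = -1.8281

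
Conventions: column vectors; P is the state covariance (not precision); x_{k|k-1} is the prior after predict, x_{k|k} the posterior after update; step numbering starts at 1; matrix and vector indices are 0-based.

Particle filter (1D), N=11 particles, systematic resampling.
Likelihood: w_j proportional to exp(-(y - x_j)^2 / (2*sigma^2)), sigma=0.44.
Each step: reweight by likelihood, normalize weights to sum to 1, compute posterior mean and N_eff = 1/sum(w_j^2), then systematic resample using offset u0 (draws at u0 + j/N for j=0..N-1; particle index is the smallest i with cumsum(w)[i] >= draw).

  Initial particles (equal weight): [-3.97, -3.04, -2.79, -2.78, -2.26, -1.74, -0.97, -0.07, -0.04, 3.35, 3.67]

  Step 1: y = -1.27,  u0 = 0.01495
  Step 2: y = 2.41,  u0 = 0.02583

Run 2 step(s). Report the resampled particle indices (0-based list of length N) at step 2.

step 1: w=[0.0000, 0.0002, 0.0017, 0.0019, 0.0535, 0.3800, 0.5329, 0.0163, 0.0135, 0.0000, 0.0000]  mean=-1.3113  Neff=2.3165  idx=[4, 5, 5, 5, 5, 6, 6, 6, 6, 6, 6]
step 2: w=[0.0000, 0.0000, 0.0000, 0.0000, 0.0000, 0.1667, 0.1667, 0.1667, 0.1667, 0.1667, 0.1667]  mean=-0.9700  Neff=6.0000  idx=[5, 5, 6, 6, 7, 7, 8, 8, 9, 10, 10]

resampled_idx = [5, 5, 6, 6, 7, 7, 8, 8, 9, 10, 10]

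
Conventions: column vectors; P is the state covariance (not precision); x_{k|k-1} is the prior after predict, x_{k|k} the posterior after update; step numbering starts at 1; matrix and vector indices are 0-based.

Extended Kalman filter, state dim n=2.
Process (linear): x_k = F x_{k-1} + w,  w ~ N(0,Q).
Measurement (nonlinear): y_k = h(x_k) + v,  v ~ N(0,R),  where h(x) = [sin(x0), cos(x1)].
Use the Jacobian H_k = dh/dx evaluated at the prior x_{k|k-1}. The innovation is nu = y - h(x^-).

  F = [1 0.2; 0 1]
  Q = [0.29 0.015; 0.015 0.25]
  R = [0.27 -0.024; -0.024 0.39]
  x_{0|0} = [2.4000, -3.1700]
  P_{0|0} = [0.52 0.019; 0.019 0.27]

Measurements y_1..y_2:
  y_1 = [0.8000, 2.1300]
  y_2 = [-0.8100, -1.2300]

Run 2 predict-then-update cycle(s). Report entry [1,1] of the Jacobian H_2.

step 1: x^-=[1.7660, -3.1700]  P^-=[0.8284 0.0880; 0.0880 0.5200]  H_jac=[-0.1940 0.0000; 0.0000 -0.0284]  S=[0.3012 -0.0235; -0.0235 0.3904]  K=[-0.5366 -0.0387; -0.0599 -0.0414]  nu=[-0.1810, 3.1296]  x^+=[1.7419, -3.2888]  P^+=[0.7421 0.0783; 0.0783 0.5184]
step 2: x^-=[1.0842, -3.2888]  P^-=[1.0841 0.1969; 0.1969 0.7684]  H_jac=[0.4676 0.0000; 0.0000 -0.1467]  S=[0.5071 -0.0375; -0.0375 0.4065]  K=[1.0014 0.0213; 0.1622 -0.2623]  nu=[-1.6939, -0.2408]  x^+=[-0.6172, -3.5004]  P^+=[0.5771 0.1071; 0.1071 0.7239]

H_jac[1,1] = -0.1467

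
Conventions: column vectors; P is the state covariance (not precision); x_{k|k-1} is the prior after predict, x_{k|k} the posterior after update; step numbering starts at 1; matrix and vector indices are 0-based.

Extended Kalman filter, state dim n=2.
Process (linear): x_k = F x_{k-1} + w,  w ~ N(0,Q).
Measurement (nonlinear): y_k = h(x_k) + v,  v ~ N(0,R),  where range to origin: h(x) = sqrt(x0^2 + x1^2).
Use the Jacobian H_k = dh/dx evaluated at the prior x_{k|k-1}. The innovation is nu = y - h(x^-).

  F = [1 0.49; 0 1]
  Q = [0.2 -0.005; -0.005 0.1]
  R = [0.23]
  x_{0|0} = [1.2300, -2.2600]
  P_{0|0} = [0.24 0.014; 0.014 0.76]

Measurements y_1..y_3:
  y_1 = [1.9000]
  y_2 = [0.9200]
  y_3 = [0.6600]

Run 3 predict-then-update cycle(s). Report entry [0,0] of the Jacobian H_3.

step 1: x^-=[0.1226, -2.2600]  P^-=[0.6362 0.3814; 0.3814 0.8600]  H_jac=[0.0542 -0.9985]  S=[1.0481]  K=[-0.3305; -0.7996]  nu=[-0.3633]  x^+=[0.2427, -1.9695]  P^+=[0.5217 0.1044; 0.1044 0.1898]
step 2: x^-=[-0.7224, -1.9695]  P^-=[0.8696 0.1925; 0.1925 0.2898]  H_jac=[-0.3444 -0.9388]  S=[0.7130]  K=[-0.6734; -0.4746]  nu=[-1.1778]  x^+=[0.0707, -1.4105]  P^+=[0.5463 -0.0354; -0.0354 0.1293]
step 3: x^-=[-0.6204, -1.4105]  P^-=[0.7427 0.0229; 0.0229 0.2293]  H_jac=[-0.4026 -0.9154]  S=[0.5594]  K=[-0.5721; -0.3916]  nu=[-0.8810]  x^+=[-0.1165, -1.0655]  P^+=[0.5596 -0.1024; -0.1024 0.1435]

H_jac[0,0] = -0.4026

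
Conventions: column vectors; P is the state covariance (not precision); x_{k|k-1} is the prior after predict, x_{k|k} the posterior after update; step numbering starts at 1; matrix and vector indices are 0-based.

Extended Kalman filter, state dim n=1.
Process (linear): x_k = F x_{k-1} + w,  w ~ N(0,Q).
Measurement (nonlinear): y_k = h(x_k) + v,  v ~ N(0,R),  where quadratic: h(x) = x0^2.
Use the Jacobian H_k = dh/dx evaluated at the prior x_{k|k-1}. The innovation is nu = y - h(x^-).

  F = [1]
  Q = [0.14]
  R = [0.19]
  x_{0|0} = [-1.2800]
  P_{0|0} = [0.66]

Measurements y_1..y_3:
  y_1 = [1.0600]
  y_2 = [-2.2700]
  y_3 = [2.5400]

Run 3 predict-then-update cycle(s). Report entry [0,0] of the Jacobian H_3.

step 1: x^-=[-1.2800]  P^-=[0.8000]  H_jac=[-2.5600]  S=[5.4329]  K=[-0.3770]  nu=[-0.5784]  x^+=[-1.0620]  P^+=[0.0280]
step 2: x^-=[-1.0620]  P^-=[0.1680]  H_jac=[-2.1239]  S=[0.9478]  K=[-0.3764]  nu=[-3.3978]  x^+=[0.2171]  P^+=[0.0337]
step 3: x^-=[0.2171]  P^-=[0.1737]  H_jac=[0.4342]  S=[0.2227]  K=[0.3385]  nu=[2.4929]  x^+=[1.0610]  P^+=[0.1481]

H_jac[0,0] = 0.4342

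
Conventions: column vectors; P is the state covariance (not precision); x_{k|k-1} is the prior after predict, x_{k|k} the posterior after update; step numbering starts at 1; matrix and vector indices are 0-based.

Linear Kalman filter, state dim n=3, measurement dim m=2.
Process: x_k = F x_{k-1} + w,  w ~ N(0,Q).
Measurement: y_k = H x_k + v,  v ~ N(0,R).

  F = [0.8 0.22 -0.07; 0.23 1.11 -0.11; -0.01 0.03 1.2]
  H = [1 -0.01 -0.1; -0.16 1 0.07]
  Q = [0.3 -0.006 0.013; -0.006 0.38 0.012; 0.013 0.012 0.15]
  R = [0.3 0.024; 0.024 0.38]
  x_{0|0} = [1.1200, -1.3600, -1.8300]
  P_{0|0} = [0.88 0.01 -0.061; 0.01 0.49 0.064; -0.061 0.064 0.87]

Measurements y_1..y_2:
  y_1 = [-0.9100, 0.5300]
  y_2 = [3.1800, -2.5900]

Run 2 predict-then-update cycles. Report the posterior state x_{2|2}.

x_post = [1.5778, -1.2017, -2.9896]

step 1: x^-=[0.7249, -1.0507, -2.2480]  P^-=[0.8996 0.2915 -0.1055; 0.2915 1.0334 -0.0205; -0.1055 -0.0205 1.4094]  S=[1.2290 0.1448; 0.1448 1.3495]  K=[0.7352 0.0250; 0.1463 0.7144; -0.2113 0.0931]  nu=[-1.8702, 1.8540]  x^+=[-0.6038, 0.0003, -1.6801]  P^+=[0.2291 0.0587 0.0732; 0.0587 0.2880 -0.0524; 0.0732 -0.0524 1.3485]
step 2: x^-=[-0.3654, 0.0463, -2.0100]  P^-=[0.4812 0.1697 -0.0424; 0.1697 0.8024 -0.2065; -0.0424 -0.2065 2.0866]  S=[0.8068 0.1115; 0.1115 1.1227]  K=[0.5967 0.0207; 0.1342 0.6643; -0.3061 -0.0174]  nu=[3.3448, -2.5541]  x^+=[1.5778, -1.2017, -2.9896]  P^+=[0.1907 0.0452 0.1073; 0.0452 0.2725 -0.1375; 0.1073 -0.1375 2.0094]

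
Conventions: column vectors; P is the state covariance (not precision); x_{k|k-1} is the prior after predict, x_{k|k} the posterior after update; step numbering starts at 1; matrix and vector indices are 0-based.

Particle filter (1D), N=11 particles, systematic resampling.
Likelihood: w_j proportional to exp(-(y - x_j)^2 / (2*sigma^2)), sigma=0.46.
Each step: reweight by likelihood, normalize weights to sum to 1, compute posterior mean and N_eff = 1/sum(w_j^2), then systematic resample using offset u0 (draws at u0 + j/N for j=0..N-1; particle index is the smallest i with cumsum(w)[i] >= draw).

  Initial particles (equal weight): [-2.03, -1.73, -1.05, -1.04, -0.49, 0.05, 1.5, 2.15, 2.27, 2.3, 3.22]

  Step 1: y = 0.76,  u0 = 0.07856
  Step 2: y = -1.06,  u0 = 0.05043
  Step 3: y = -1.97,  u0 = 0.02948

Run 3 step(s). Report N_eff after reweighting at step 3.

N_eff = 11.0000

step 1: w=[0.0000, 0.0000, 0.0007, 0.0008, 0.0400, 0.4881, 0.4404, 0.0167, 0.0073, 0.0059, 0.0000]  mean=0.7301  Neff=2.3031  idx=[5, 5, 5, 5, 5, 6, 6, 6, 6, 6, 8]
step 2: w=[0.2000, 0.2000, 0.2000, 0.2000, 0.2000, 0.0000, 0.0000, 0.0000, 0.0000, 0.0000, 0.0000]  mean=0.0500  Neff=5.0000  idx=[0, 0, 1, 1, 2, 2, 2, 3, 3, 4, 4]
step 3: w=[0.0909, 0.0909, 0.0909, 0.0909, 0.0909, 0.0909, 0.0909, 0.0909, 0.0909, 0.0909, 0.0909]  mean=0.0500  Neff=11.0000  idx=[0, 1, 2, 3, 4, 5, 6, 7, 8, 9, 10]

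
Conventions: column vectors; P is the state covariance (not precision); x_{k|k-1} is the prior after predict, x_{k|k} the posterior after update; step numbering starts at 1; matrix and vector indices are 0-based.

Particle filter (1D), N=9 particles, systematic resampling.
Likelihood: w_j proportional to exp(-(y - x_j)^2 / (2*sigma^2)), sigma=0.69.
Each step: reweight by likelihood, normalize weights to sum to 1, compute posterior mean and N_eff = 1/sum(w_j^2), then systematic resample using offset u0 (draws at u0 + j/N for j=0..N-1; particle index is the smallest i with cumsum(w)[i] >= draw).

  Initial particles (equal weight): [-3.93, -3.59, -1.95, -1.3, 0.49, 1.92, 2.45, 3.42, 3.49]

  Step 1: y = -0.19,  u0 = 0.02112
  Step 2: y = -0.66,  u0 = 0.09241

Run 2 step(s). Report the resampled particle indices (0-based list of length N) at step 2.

step 1: w=[0.0000, 0.0000, 0.0412, 0.2923, 0.6559, 0.0099, 0.0007, 0.0000, 0.0000]  mean=-0.1181  Neff=1.9327  idx=[2, 3, 3, 4, 4, 4, 4, 4, 4]
step 2: w=[0.0586, 0.2189, 0.2189, 0.0839, 0.0839, 0.0839, 0.0839, 0.0839, 0.0839]  mean=-0.4367  Neff=7.0651  idx=[1, 1, 2, 2, 3, 4, 6, 7, 8]

resampled_idx = [1, 1, 2, 2, 3, 4, 6, 7, 8]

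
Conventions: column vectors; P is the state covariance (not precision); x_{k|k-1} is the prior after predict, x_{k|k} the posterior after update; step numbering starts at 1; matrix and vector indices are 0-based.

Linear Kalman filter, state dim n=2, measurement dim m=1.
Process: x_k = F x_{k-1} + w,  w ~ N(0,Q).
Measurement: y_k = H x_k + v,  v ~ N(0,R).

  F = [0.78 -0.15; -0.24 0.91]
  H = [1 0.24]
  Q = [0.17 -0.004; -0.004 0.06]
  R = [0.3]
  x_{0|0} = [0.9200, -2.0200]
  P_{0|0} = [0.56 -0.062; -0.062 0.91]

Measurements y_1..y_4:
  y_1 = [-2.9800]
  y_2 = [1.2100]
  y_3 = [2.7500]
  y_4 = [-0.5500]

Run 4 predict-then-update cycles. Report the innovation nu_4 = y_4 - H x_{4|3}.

innov = [-1.8323]

step 1: x^-=[1.0206, -2.0590]  P^-=[0.5457 -0.2793; -0.2793 0.8729]  S=[0.7619]  K=[0.6282; -0.0916]  nu=[-3.5064]  x^+=[-1.1823, -1.7378]  P^+=[0.2450 -0.2354; -0.2354 0.8665]
step 2: x^-=[-0.6615, -1.2977]  P^-=[0.3936 -0.3437; -0.3437 0.8945]  S=[0.5802]  K=[0.5363; -0.2224]  nu=[2.1829]  x^+=[0.5092, -1.7832]  P^+=[0.2268 -0.2745; -0.2745 0.8658]
step 3: x^-=[0.6647, -1.7449]  P^-=[0.3917 -0.3694; -0.3694 0.9100]  S=[0.5668]  K=[0.5346; -0.2664]  nu=[2.5041]  x^+=[2.0035, -2.4120]  P^+=[0.2297 -0.2887; -0.2887 0.8697]
step 4: x^-=[1.9245, -2.6758]  P^-=[0.3968 -0.3810; -0.3810 0.9195]  S=[0.5669]  K=[0.5387; -0.2827]  nu=[-1.8323]  x^+=[0.9374, -2.1577]  P^+=[0.2323 -0.2946; -0.2946 0.8742]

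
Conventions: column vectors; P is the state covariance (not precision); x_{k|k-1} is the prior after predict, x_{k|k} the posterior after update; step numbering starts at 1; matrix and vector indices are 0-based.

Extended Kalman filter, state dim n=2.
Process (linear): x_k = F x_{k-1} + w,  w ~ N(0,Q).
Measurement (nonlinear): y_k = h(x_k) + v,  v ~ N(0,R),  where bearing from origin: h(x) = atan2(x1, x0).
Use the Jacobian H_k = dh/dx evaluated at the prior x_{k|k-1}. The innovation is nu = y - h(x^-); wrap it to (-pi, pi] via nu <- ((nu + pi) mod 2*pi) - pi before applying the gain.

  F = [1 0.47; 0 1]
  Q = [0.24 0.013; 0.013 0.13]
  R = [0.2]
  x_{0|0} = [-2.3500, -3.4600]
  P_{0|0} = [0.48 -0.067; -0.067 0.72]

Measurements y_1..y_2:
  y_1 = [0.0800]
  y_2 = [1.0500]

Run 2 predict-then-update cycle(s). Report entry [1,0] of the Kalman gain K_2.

step 1: x^-=[-3.9762, -3.4600]  P^-=[0.8161 0.2844; 0.2844 0.8500]  H_jac=[0.1245 -0.1431]  S=[0.2199]  K=[0.2770; -0.3921]  nu=[2.5055]  x^+=[-3.2821, -4.4424]  P^+=[0.7992 0.3083; 0.3083 0.8162]
step 2: x^-=[-5.3700, -4.4424]  P^-=[1.5093 0.7049; 0.7049 0.9462]  H_jac=[0.0915 -0.1106]  S=[0.2099]  K=[0.2863; -0.1912]  nu=[-2.7827]  x^+=[-6.1667, -3.9104]  P^+=[1.4921 0.7164; 0.7164 0.9385]

K[1,0] = -0.1912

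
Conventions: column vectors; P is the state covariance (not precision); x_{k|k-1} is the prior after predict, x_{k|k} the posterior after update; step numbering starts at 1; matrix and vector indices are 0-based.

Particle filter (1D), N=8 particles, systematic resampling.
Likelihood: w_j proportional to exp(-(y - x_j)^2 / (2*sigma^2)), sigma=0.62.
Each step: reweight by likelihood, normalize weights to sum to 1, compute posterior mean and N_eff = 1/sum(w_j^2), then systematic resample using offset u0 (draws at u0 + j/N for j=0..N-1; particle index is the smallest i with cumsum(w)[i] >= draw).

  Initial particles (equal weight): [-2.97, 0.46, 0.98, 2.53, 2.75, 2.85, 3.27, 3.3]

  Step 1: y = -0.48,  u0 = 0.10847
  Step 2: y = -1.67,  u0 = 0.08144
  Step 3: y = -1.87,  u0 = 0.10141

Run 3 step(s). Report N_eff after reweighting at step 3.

step 1: w=[0.0008, 0.8345, 0.1646, 0.0000, 0.0000, 0.0000, 0.0000, 0.0000]  mean=0.5428  Neff=1.3821  idx=[1, 1, 1, 1, 1, 1, 2, 2]
step 2: w=[0.1645, 0.1645, 0.1645, 0.1645, 0.1645, 0.1645, 0.0065, 0.0065]  mean=0.4667  Neff=6.1556  idx=[0, 1, 2, 2, 3, 4, 5, 5]
step 3: w=[0.1250, 0.1250, 0.1250, 0.1250, 0.1250, 0.1250, 0.1250, 0.1250]  mean=0.4600  Neff=8.0000  idx=[0, 1, 2, 3, 4, 5, 6, 7]

N_eff = 8.0000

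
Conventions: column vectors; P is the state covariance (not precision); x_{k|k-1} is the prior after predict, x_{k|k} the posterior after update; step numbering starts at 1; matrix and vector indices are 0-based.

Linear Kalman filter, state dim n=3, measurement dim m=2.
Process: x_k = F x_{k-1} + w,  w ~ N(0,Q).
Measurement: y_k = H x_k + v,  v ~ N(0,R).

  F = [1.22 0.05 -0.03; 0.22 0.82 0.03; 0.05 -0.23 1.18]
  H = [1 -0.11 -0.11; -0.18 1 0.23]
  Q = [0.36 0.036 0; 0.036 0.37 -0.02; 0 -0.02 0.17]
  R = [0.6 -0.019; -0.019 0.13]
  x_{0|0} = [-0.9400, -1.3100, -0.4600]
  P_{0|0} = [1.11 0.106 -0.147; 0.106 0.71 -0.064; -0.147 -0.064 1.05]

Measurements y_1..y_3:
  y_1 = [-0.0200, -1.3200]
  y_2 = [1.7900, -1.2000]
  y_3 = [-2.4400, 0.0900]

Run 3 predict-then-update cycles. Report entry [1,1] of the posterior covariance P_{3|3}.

P_post[1,1] = 0.2361

step 1: x^-=[-1.1985, -1.2948, -0.2885]  P^-=[2.0387 0.4664 -0.2227; 0.4664 0.9352 -0.2054; -0.2227 -0.2054 1.6873]  S=[2.6119 -0.0838; -0.0838 0.9766]  K=[0.7740 0.1157; 0.1747 0.8383; -0.1408 0.2160]  nu=[1.0043, -0.1746]  x^+=[-0.4413, -1.2657, -0.4676]  P^+=[0.4759 0.0745 0.0501; 0.0745 0.1938 -0.3248; 0.0501 -0.3248 1.5849]
step 2: x^-=[-0.5877, -1.1490, -0.2827]  P^-=[1.0766 0.2546 0.0006; 0.2546 0.5363 -0.2948; 0.0006 -0.2948 2.5687]  S=[1.6509 -0.0371; -0.0371 0.6097]  K=[0.6383 0.1388; 0.1539 0.7025; -0.1404 0.4767]  nu=[2.2202, -0.0918]  x^+=[0.8166, -0.8717, -0.6383]  P^+=[0.3989 0.0504 0.1188; 0.0504 0.2043 -0.4643; 0.1188 -0.4643 2.3926]
step 3: x^-=[0.9719, -0.5543, -0.5118]  P^-=[0.9553 0.2146 0.0635; 0.2146 0.5257 -0.3849; 0.0635 -0.3849 3.7782]  S=[1.5369 -0.0576; -0.0576 0.6270]  K=[0.6072 0.1471; 0.1539 0.6498; -0.1739 0.7378]  nu=[-3.5291, 0.9370]  x^+=[-1.0332, -0.4885, 0.7932]  P^+=[0.3854 0.0351 0.1821; 0.0351 0.2361 -0.6444; 0.1821 -0.6444 3.3756]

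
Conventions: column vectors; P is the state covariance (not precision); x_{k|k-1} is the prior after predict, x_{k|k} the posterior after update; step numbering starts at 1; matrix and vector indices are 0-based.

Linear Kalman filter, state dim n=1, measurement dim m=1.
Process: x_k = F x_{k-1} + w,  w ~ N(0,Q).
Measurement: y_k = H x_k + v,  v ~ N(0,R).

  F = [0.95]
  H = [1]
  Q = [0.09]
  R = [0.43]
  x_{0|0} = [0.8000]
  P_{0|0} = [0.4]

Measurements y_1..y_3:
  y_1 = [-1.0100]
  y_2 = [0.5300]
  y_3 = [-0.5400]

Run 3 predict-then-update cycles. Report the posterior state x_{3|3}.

x_post = [-0.1180]

step 1: x^-=[0.7600]  P^-=[0.4510]  S=[0.8810]  K=[0.5119]  nu=[-1.7700]  x^+=[-0.1461]  P^+=[0.2201]
step 2: x^-=[-0.1388]  P^-=[0.2887]  S=[0.7187]  K=[0.4017]  nu=[0.6688]  x^+=[0.1298]  P^+=[0.1727]
step 3: x^-=[0.1233]  P^-=[0.2459]  S=[0.6759]  K=[0.3638]  nu=[-0.6633]  x^+=[-0.1180]  P^+=[0.1564]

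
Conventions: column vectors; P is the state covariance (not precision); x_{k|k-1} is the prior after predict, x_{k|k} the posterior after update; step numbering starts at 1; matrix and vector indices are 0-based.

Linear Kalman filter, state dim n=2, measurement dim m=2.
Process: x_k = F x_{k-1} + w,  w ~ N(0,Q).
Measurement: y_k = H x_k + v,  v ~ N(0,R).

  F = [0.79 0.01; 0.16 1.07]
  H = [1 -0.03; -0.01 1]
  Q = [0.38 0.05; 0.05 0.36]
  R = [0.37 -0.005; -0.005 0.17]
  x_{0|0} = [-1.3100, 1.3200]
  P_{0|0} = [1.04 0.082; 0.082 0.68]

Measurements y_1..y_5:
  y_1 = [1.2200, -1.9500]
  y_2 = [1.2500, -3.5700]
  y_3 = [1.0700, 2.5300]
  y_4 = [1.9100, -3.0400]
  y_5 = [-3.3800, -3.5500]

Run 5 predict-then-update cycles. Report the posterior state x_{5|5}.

x_post = [-1.6968, -3.2405]

step 1: x^-=[-1.0217, 1.2028]  P^-=[1.0304 0.2582; 0.2582 1.1932]  S=[1.3860 0.2072; 0.2072 1.3582]  K=[0.7272 0.0716; 0.0301 0.8721]  nu=[2.2778, -3.1630]  x^+=[0.4082, -1.4870]  P^+=[0.2690 0.0112; 0.0112 0.1482]
step 2: x^-=[0.3076, -1.5258]  P^-=[0.5481 0.0951; 0.0951 0.5404]  S=[0.9129 0.0684; 0.0684 0.7086]  K=[0.5921 0.0693; 0.0296 0.7585]  nu=[0.8967, -2.0412]  x^+=[0.6970, -3.0475]  P^+=[0.2191 0.0110; 0.0110 0.1289]
step 3: x^-=[0.5202, -3.1493]  P^-=[0.5169 0.0884; 0.0884 0.5170]  S=[0.8821 0.0627; 0.0627 0.6852]  K=[0.5781 0.0685; 0.0292 0.7505]  nu=[0.4553, 5.6845]  x^+=[1.1729, 1.1300]  P^+=[0.2139 0.0109; 0.0109 0.1275]
step 4: x^-=[0.9379, 1.3967]  P^-=[0.5137 0.0876; 0.0876 0.5152]  S=[0.8789 0.0621; 0.0621 0.6835]  K=[0.5766 0.0683; 0.0292 0.7498]  nu=[1.0140, -4.4273]  x^+=[1.2201, -1.8935]  P^+=[0.2133 0.0109; 0.0109 0.1274]
step 5: x^-=[0.9449, -1.8309]  P^-=[0.5133 0.0875; 0.0875 0.5151]  S=[0.8785 0.0620; 0.0620 0.6834]  K=[0.5765 0.0683; 0.0292 0.7498]  nu=[-4.3799, -1.7097]  x^+=[-1.6968, -3.2405]  P^+=[0.2133 0.0109; 0.0109 0.1274]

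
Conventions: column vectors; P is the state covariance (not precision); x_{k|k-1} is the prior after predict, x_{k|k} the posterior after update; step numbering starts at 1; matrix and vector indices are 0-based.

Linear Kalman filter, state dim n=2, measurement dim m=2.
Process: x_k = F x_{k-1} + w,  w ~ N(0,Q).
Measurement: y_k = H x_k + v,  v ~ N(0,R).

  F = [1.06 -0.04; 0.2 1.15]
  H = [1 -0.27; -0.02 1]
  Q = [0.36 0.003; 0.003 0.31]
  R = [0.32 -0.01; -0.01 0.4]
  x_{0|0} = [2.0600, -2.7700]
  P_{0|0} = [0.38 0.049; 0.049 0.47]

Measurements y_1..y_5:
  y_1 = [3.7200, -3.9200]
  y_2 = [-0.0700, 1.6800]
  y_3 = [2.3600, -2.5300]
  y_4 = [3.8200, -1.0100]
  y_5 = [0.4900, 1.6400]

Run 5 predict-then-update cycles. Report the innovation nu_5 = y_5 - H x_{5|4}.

innov = [-2.8397, 2.4904]

step 1: x^-=[2.2944, -2.7735]  P^-=[0.7836 0.1213; 0.1213 0.9693]  S=[1.1087 -0.1655; -0.1655 1.3648]  K=[0.7014 0.1624; -0.0213 0.7059]  nu=[0.6768, -1.1006]  x^+=[2.5903, -3.5648]  P^+=[0.2398 0.0627; 0.0627 0.2838]
step 2: x^-=[2.8883, -3.5815]  P^-=[0.6245 0.1168; 0.1168 0.7238]  S=[0.9343 -0.1005; -0.1005 1.1194]  K=[0.6511 0.1516; -0.0150 0.6432]  nu=[-3.9253, 5.3193]  x^+=[1.1392, -0.1014]  P^+=[0.2226 0.0586; 0.0586 0.2586]
step 3: x^-=[1.2116, 0.1112]  P^-=[0.6056 0.1093; 0.1093 0.6878]  S=[0.9168 -0.0980; -0.0980 1.0837]  K=[0.6442 0.1479; -0.0159 0.6313]  nu=[1.1784, -2.6170]  x^+=[1.5838, -1.5595]  P^+=[0.2201 0.0571; 0.0571 0.2538]
step 4: x^-=[1.7412, -1.4767]  P^-=[0.6029 0.1072; 0.1072 0.6807]  S=[0.9146 -0.0981; -0.0981 1.0767]  K=[0.6433 0.1469; -0.0163 0.6288]  nu=[1.6801, 0.5015]  x^+=[2.8956, -1.1888]  P^+=[0.2197 0.0567; 0.0567 0.2528]
step 5: x^-=[3.1169, -0.7880]  P^-=[0.6024 0.1067; 0.1067 0.6792]  S=[0.9144 -0.0982; -0.0982 1.0752]  K=[0.6431 0.1467; -0.0164 0.6282]  nu=[-2.8397, 2.4904]  x^+=[1.6561, 0.8232]  P^+=[0.2196 0.0567; 0.0567 0.2526]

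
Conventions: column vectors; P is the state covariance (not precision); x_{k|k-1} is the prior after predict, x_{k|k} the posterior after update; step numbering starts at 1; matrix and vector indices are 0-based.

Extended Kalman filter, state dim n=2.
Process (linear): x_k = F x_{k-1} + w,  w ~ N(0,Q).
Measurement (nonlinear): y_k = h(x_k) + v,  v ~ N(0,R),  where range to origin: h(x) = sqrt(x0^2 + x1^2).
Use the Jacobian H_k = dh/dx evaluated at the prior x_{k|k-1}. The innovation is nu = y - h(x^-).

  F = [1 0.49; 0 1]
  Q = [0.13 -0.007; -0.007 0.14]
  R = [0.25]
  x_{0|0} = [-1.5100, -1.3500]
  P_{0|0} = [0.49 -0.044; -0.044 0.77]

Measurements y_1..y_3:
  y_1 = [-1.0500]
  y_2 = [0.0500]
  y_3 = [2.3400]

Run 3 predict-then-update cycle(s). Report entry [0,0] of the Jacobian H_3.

step 1: x^-=[-2.1715, -1.3500]  P^-=[0.7618 0.3263; 0.3263 0.9100]  H_jac=[-0.8493 -0.5280]  S=[1.3457]  K=[-0.6088; -0.5630]  nu=[-3.6069]  x^+=[0.0243, 0.6806]  P^+=[0.2631 -0.1349; -0.1349 0.4835]
step 2: x^-=[0.3577, 0.6806]  P^-=[0.3770 0.0950; 0.0950 0.6235]  H_jac=[0.4653 0.8852]  S=[0.8984]  K=[0.2889; 0.6635]  nu=[-0.7188]  x^+=[0.1501, 0.2036]  P^+=[0.3020 -0.0772; -0.0772 0.2280]
step 3: x^-=[0.2498, 0.2036]  P^-=[0.4111 0.0275; 0.0275 0.3680]  H_jac=[0.7752 0.6317]  S=[0.6709]  K=[0.5010; 0.3783]  nu=[2.0177]  x^+=[1.2607, 0.9669]  P^+=[0.2427 -0.0996; -0.0996 0.2720]

H_jac[0,0] = 0.7752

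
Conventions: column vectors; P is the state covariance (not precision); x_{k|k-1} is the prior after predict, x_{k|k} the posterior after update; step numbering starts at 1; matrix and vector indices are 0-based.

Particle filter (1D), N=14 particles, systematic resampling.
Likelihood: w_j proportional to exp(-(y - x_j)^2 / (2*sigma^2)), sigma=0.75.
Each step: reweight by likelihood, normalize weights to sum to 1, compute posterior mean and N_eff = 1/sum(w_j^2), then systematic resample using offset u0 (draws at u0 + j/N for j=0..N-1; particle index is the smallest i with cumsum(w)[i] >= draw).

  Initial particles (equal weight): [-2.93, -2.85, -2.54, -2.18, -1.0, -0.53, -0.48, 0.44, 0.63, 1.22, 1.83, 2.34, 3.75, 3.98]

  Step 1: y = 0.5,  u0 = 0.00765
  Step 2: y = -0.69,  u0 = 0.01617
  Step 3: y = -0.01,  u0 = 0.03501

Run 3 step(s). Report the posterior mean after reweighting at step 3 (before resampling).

step 1: w=[0.0000, 0.0000, 0.0001, 0.0004, 0.0354, 0.1019, 0.1114, 0.2608, 0.2577, 0.1650, 0.0543, 0.0129, 0.0000, 0.0000]  mean=0.4640  Neff=5.2959  idx=[4, 5, 6, 6, 7, 7, 7, 7, 8, 8, 8, 9, 9, 10]
step 2: w=[0.1577, 0.1679, 0.1651, 0.1651, 0.0552, 0.0552, 0.0552, 0.0552, 0.0365, 0.0365, 0.0365, 0.0067, 0.0067, 0.0006]  mean=-0.2215  Neff=8.0758  idx=[0, 0, 1, 1, 1, 2, 2, 3, 3, 4, 5, 6, 7, 9]
step 3: w=[0.0398, 0.0398, 0.0748, 0.0748, 0.0748, 0.0781, 0.0781, 0.0781, 0.0781, 0.0794, 0.0794, 0.0794, 0.0794, 0.0661]  mean=-0.1670  Neff=13.5268  idx=[0, 2, 3, 4, 5, 6, 7, 7, 8, 9, 10, 11, 12, 13]

post_mean = -0.1670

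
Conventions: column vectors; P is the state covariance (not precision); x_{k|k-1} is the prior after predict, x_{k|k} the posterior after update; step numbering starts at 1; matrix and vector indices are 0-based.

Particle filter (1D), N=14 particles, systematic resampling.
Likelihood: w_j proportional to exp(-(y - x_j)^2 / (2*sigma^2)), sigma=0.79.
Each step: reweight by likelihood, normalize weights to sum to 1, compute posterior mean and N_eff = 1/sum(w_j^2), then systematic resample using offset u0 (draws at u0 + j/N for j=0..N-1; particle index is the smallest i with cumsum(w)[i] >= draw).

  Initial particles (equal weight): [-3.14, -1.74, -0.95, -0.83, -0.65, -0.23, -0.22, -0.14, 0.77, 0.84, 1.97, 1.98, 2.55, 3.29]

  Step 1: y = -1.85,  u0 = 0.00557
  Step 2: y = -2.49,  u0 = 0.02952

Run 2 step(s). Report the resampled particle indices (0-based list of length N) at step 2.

resampled_idx = [0, 0, 1, 1, 2, 2, 3, 4, 4, 5, 5, 6, 7, 10]

step 1: w=[0.0918, 0.3450, 0.1820, 0.1513, 0.1099, 0.0425, 0.0415, 0.0335, 0.0014, 0.0011, 0.0000, 0.0000, 0.0000, 0.0000]  mean=-1.2801  Neff=4.9951  idx=[0, 0, 1, 1, 1, 1, 1, 2, 2, 3, 3, 4, 4, 6]
step 2: w=[0.1350, 0.1350, 0.1207, 0.1207, 0.1207, 0.1207, 0.1207, 0.0283, 0.0283, 0.0208, 0.0208, 0.0126, 0.0126, 0.0031]  mean=-2.0033  Neff=8.9214  idx=[0, 0, 1, 1, 2, 2, 3, 4, 4, 5, 5, 6, 7, 10]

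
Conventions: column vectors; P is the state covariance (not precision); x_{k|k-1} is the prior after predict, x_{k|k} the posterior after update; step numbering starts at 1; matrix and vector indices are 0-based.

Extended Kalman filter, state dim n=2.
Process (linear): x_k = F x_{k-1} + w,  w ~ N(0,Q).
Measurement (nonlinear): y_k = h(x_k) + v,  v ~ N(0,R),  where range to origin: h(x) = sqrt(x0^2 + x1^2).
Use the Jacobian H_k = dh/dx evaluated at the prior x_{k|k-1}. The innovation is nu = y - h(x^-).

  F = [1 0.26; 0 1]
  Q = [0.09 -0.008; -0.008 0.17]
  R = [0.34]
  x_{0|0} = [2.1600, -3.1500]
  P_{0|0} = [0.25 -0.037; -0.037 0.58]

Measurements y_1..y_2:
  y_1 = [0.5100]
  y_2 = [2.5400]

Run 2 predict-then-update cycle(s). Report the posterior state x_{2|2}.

step 1: x^-=[1.3410, -3.1500]  P^-=[0.3600 0.1058; 0.1058 0.7500]  H_jac=[0.3917 -0.9201]  S=[0.9539]  K=[0.0458; -0.6800]  nu=[-2.9136]  x^+=[1.2077, -1.1688]  P^+=[0.3580 0.1355; 0.1355 0.3089]
step 2: x^-=[0.9038, -1.1688]  P^-=[0.5393 0.2078; 0.2078 0.4789]  H_jac=[0.6117 -0.7911]  S=[0.6404]  K=[0.2584; -0.3932]  nu=[1.0625]  x^+=[1.1783, -1.5866]  P^+=[0.4965 0.2729; 0.2729 0.3800]

x_post = [1.1783, -1.5866]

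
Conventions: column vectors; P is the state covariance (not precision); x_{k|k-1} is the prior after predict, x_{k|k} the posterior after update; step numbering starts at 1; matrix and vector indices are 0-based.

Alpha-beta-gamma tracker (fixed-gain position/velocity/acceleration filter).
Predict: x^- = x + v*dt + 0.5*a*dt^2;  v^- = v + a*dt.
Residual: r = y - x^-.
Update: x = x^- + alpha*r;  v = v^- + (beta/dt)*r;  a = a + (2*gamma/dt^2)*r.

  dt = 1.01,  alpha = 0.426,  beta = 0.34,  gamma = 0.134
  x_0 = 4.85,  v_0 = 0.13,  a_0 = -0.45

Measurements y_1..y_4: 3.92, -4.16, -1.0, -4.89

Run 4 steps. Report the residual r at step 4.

resid = 4.4723

step 1: x_pred=4.7518  r=-0.8318  x^+=4.3974  v^+=-0.6045  a^+=-0.6685
step 2: x_pred=3.4459  r=-7.6059  x^+=0.2058  v^+=-3.8401  a^+=-2.6667
step 3: x_pred=-5.0329  r=4.0329  x^+=-3.3149  v^+=-5.1759  a^+=-1.6072
step 4: x_pred=-9.3623  r=4.4723  x^+=-7.4571  v^+=-5.2937  a^+=-0.4323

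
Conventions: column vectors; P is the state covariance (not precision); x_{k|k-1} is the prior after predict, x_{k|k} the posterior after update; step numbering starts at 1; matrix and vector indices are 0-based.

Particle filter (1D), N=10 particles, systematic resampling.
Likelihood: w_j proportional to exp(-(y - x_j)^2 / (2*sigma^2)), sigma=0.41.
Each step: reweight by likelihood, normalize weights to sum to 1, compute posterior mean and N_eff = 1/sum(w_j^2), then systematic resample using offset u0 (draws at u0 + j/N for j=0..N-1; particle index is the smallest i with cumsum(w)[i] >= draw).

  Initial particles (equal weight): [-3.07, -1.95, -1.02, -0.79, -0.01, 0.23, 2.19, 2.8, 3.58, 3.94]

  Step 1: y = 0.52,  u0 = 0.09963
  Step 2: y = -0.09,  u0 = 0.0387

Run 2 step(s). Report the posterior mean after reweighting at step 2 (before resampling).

step 1: w=[0.0000, 0.0000, 0.0007, 0.0050, 0.3556, 0.6385, 0.0002, 0.0000, 0.0000, 0.0000]  mean=0.1391  Neff=1.8720  idx=[4, 4, 4, 5, 5, 5, 5, 5, 5, 5]
step 2: w=[0.1210, 0.1210, 0.1210, 0.0910, 0.0910, 0.0910, 0.0910, 0.0910, 0.0910, 0.0910]  mean=0.1428  Neff=9.8137  idx=[0, 1, 1, 2, 3, 4, 6, 7, 8, 9]

post_mean = 0.1428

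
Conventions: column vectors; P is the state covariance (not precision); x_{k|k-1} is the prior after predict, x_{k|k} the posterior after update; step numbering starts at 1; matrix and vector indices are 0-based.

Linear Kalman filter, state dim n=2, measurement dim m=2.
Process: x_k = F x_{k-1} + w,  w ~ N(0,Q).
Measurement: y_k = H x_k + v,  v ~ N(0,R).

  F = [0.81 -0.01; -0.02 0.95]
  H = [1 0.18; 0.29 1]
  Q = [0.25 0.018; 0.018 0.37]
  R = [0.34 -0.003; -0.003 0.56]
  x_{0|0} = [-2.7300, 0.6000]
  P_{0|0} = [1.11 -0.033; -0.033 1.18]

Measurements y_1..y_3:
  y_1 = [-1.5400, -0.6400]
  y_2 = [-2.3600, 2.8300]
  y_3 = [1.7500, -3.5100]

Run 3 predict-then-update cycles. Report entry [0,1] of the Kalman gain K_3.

step 1: x^-=[-2.2173, 0.6246]  P^-=[0.9789 -0.0366; -0.0366 1.4366]  S=[1.3523 0.5010; 0.5010 2.0578]  K=[0.7414 -0.0603; -0.1017 0.7178]  nu=[0.5649, -0.6216]  x^+=[-1.7610, 0.1210]  P^+=[0.2730 -0.1152; -0.1152 0.4357]
step 2: x^-=[-1.4276, 0.1501]  P^-=[0.4310 -0.0792; -0.0792 0.7677]  S=[0.7674 0.1768; 0.1768 1.3180]  K=[0.5522 -0.0393; -0.0551 0.5724]  nu=[-0.9594, 3.0939]  x^+=[-2.0791, 1.9739]  P^+=[0.2027 -0.0825; -0.0825 0.3446]
step 3: x^-=[-1.7038, 1.9168]  P^-=[0.3844 -0.0520; -0.0520 0.6842]  S=[0.7278 0.1769; 0.1769 1.2464]  K=[0.5216 -0.0263; -0.0339 0.5417]  nu=[3.1088, -4.9327]  x^+=[0.0478, -0.8606]  P^+=[0.1903 -0.0715; -0.0715 0.3242]

K[0,1] = -0.0263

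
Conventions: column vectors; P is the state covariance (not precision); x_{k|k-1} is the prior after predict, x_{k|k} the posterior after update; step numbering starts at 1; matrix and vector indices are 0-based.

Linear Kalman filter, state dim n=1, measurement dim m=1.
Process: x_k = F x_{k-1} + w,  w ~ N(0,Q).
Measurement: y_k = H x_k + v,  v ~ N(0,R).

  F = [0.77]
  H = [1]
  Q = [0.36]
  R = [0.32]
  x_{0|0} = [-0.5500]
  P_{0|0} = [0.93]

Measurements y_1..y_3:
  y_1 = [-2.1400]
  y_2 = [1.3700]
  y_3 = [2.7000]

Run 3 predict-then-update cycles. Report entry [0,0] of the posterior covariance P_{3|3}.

step 1: x^-=[-0.4235]  P^-=[0.9114]  S=[1.2314]  K=[0.7401]  nu=[-1.7165]  x^+=[-1.6939]  P^+=[0.2368]
step 2: x^-=[-1.3043]  P^-=[0.5004]  S=[0.8204]  K=[0.6100]  nu=[2.6743]  x^+=[0.3269]  P^+=[0.1952]
step 3: x^-=[0.2517]  P^-=[0.4757]  S=[0.7957]  K=[0.5979]  nu=[2.4483]  x^+=[1.7154]  P^+=[0.1913]

P_post[0,0] = 0.1913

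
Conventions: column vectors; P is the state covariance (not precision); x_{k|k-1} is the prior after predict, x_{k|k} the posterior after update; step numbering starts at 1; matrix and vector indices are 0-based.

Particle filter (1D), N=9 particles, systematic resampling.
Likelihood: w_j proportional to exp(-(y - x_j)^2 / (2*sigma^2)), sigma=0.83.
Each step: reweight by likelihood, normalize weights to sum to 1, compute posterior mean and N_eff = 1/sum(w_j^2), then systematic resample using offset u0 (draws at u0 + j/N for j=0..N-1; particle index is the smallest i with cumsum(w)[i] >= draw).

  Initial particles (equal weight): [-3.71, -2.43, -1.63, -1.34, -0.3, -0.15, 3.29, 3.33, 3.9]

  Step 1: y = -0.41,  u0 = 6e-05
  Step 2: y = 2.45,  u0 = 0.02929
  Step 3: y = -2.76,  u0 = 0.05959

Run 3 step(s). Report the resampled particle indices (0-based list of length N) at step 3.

step 1: w=[0.0001, 0.0180, 0.1183, 0.1861, 0.3455, 0.3319, 0.0000, 0.0000, 0.0000]  mean=-0.6399  Neff=3.5909  idx=[0, 2, 3, 4, 4, 4, 4, 5, 5]
step 2: w=[0.0000, 0.0002, 0.0009, 0.1318, 0.1318, 0.1318, 0.1318, 0.2359, 0.2359]  mean=-0.2305  Neff=5.5324  idx=[3, 4, 4, 5, 6, 7, 7, 8, 8]
step 3: w=[0.1369, 0.1369, 0.1369, 0.1369, 0.1369, 0.0788, 0.0788, 0.0788, 0.0788]  mean=-0.2527  Neff=8.4312  idx=[0, 1, 2, 2, 3, 4, 5, 6, 8]

resampled_idx = [0, 1, 2, 2, 3, 4, 5, 6, 8]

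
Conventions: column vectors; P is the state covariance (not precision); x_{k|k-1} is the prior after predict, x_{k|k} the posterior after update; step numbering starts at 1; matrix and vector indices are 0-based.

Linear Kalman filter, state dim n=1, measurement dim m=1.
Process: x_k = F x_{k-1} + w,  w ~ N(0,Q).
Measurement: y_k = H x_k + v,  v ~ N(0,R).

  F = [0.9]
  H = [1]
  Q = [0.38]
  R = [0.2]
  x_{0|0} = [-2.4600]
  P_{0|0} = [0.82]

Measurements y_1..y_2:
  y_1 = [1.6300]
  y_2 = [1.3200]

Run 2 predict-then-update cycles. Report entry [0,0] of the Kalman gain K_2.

step 1: x^-=[-2.2140]  P^-=[1.0442]  S=[1.2442]  K=[0.8393]  nu=[3.8440]  x^+=[1.0121]  P^+=[0.1679]
step 2: x^-=[0.9109]  P^-=[0.5160]  S=[0.7160]  K=[0.7207]  nu=[0.4091]  x^+=[1.2057]  P^+=[0.1441]

K[0,0] = 0.7207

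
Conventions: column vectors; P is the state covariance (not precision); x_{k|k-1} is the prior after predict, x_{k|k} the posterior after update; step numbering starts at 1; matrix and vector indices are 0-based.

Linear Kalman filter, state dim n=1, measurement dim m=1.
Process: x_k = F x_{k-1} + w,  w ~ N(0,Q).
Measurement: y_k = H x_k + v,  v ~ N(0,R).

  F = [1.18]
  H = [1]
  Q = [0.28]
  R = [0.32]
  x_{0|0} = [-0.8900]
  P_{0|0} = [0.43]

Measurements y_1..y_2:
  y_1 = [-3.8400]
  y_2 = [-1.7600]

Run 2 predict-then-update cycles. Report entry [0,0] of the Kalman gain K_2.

K[0,0] = 0.6547

step 1: x^-=[-1.0502]  P^-=[0.8787]  S=[1.1987]  K=[0.7331]  nu=[-2.7898]  x^+=[-3.0953]  P^+=[0.2346]
step 2: x^-=[-3.6524]  P^-=[0.6066]  S=[0.9266]  K=[0.6547]  nu=[1.8924]  x^+=[-2.4135]  P^+=[0.2095]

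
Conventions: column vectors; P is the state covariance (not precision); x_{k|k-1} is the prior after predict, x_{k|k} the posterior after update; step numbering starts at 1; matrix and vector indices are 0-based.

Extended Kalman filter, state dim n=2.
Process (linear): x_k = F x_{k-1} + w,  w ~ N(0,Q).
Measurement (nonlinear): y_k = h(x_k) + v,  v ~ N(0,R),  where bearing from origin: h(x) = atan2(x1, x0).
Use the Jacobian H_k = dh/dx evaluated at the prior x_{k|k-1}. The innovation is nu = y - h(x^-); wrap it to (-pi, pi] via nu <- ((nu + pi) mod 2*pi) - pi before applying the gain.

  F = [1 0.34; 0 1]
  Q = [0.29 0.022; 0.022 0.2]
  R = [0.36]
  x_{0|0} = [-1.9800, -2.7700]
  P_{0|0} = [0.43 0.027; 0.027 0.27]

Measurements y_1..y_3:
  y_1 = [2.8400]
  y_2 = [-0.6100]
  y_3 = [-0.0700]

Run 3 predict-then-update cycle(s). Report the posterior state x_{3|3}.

step 1: x^-=[-2.9218, -2.7700]  P^-=[0.7696 0.1408; 0.1408 0.4700]  H_jac=[0.1709 -0.1802]  S=[0.3891]  K=[0.2728; -0.1559]  nu=[-1.0603]  x^+=[-3.2110, -2.6047]  P^+=[0.7406 0.1573; 0.1573 0.4605]
step 2: x^-=[-4.0966, -2.6047]  P^-=[1.1909 0.3359; 0.3359 0.6605]  H_jac=[0.1105 -0.1738]  S=[0.3816]  K=[0.1919; -0.2036]  nu=[1.9653]  x^+=[-3.7195, -3.0048]  P^+=[1.1768 0.3508; 0.3508 0.6447]
step 3: x^-=[-4.7412, -3.0048]  P^-=[1.7799 0.5920; 0.5920 0.8447]  H_jac=[0.0954 -0.1505]  S=[0.3783]  K=[0.2132; -0.1867]  nu=[2.5067]  x^+=[-4.2067, -3.4729]  P^+=[1.7627 0.6071; 0.6071 0.8315]

x_post = [-4.2067, -3.4729]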